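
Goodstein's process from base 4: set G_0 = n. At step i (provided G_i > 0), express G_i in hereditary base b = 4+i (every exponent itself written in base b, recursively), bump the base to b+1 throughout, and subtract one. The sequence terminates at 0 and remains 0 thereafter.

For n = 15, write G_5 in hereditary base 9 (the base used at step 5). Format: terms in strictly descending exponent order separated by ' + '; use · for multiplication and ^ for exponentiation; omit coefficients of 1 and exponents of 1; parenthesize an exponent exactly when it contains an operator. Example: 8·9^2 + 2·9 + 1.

15 —HB4→ 3·4 + 3 —bump→ 3·5 + 3 = 18 —(−1)→ 17
17 —HB5→ 3·5 + 2 —bump→ 3·6 + 2 = 20 —(−1)→ 19
19 —HB6→ 3·6 + 1 —bump→ 3·7 + 1 = 22 —(−1)→ 21
21 —HB7→ 3·7 —bump→ 3·8 = 24 —(−1)→ 23
23 —HB8→ 2·8 + 7 —bump→ 2·9 + 7 = 25 —(−1)→ 24
24 —HB9→ 2·9 + 6 —bump→ 2·10 + 6 = 26 —(−1)→ 25

2·9 + 6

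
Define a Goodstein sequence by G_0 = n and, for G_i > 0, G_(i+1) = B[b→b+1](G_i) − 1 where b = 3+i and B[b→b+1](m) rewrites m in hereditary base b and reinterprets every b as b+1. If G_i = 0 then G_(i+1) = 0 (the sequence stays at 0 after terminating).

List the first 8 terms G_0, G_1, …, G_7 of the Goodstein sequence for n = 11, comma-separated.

11, 17, 25, 35, 39, 43, 47, 51

[0] 11 ≡ 3^2 + 2 (base 3). Lift 4: 18. −1: 17.
[1] 17 ≡ 4^2 + 1 (base 4). Lift 5: 26. −1: 25.
[2] 25 ≡ 5^2 (base 5). Lift 6: 36. −1: 35.
[3] 35 ≡ 5·6 + 5 (base 6). Lift 7: 40. −1: 39.
[4] 39 ≡ 5·7 + 4 (base 7). Lift 8: 44. −1: 43.
[5] 43 ≡ 5·8 + 3 (base 8). Lift 9: 48. −1: 47.
[6] 47 ≡ 5·9 + 2 (base 9). Lift 10: 52. −1: 51.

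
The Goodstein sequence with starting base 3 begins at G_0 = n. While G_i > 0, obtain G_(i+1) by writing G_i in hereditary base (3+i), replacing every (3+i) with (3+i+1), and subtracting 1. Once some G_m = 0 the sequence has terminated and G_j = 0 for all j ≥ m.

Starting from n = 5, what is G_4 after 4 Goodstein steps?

G_0=5  [base 3] 3 + 2  →[3↦4]→  4 + 2 = 6  −1 ⇒ G_1=5
G_1=5  [base 4] 4 + 1  →[4↦5]→  5 + 1 = 6  −1 ⇒ G_2=5
G_2=5  [base 5] 5  →[5↦6]→  6 = 6  −1 ⇒ G_3=5
G_3=5  [base 6] 5  →[6↦7]→  5 = 5  −1 ⇒ G_4=4
G_4=4  [base 7] 4  →[7↦8]→  4 = 4  −1 ⇒ G_5=3

4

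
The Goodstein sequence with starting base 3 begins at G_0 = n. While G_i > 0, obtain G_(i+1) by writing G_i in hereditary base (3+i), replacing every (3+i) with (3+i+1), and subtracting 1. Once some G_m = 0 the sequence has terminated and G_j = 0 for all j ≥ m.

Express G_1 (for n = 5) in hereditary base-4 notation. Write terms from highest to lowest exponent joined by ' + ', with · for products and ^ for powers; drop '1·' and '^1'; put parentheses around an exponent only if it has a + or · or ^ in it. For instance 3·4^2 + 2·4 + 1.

4 + 1

G_0=5  [base 3] 3 + 2  →[3↦4]→  4 + 2 = 6  −1 ⇒ G_1=5
G_1=5  [base 4] 4 + 1  →[4↦5]→  5 + 1 = 6  −1 ⇒ G_2=5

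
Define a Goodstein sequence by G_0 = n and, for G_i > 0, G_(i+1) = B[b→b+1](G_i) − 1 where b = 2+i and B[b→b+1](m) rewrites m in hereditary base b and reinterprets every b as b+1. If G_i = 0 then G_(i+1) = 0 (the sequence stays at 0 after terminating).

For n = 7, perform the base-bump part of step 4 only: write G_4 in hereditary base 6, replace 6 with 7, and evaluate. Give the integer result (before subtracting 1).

823544

[0] 7 ≡ 2^2 + 2 + 1 (base 2). Lift 3: 31. −1: 30.
[1] 30 ≡ 3^3 + 3 (base 3). Lift 4: 260. −1: 259.
[2] 259 ≡ 4^4 + 3 (base 4). Lift 5: 3128. −1: 3127.
[3] 3127 ≡ 5^5 + 2 (base 5). Lift 6: 46658. −1: 46657.
[4] 46657 ≡ 6^6 + 1 (base 6). Lift 7: 823544. −1: 823543.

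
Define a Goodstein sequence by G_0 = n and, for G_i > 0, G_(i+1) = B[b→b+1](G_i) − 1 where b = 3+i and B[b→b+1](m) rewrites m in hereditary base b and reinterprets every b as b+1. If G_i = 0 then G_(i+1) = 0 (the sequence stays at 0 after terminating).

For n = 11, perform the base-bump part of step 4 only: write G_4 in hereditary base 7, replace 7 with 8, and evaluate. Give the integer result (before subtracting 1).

(0) 11|_3 = 3^2 + 2 ↦ 4^2 + 2|_4 = 18 ⇒ 17
(1) 17|_4 = 4^2 + 1 ↦ 5^2 + 1|_5 = 26 ⇒ 25
(2) 25|_5 = 5^2 ↦ 6^2|_6 = 36 ⇒ 35
(3) 35|_6 = 5·6 + 5 ↦ 5·7 + 5|_7 = 40 ⇒ 39
(4) 39|_7 = 5·7 + 4 ↦ 5·8 + 4|_8 = 44 ⇒ 43

44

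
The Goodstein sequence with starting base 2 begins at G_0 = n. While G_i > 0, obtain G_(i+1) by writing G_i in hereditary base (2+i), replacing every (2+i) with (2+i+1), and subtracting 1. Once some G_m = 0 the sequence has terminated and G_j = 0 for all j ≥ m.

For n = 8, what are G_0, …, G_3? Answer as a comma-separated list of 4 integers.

8, 80, 553, 6310

8 —HB2→ 2^(2 + 1) —bump→ 3^(3 + 1) = 81 —(−1)→ 80
80 —HB3→ 2·3^3 + 2·3^2 + 2·3 + 2 —bump→ 2·4^4 + 2·4^2 + 2·4 + 2 = 554 —(−1)→ 553
553 —HB4→ 2·4^4 + 2·4^2 + 2·4 + 1 —bump→ 2·5^5 + 2·5^2 + 2·5 + 1 = 6311 —(−1)→ 6310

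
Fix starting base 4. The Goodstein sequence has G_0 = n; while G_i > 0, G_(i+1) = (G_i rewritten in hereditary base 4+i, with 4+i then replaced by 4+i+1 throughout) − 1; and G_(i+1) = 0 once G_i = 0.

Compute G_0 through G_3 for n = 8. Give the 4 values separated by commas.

8, 9, 9, 9

8 —HB4→ 2·4 —bump→ 2·5 = 10 —(−1)→ 9
9 —HB5→ 5 + 4 —bump→ 6 + 4 = 10 —(−1)→ 9
9 —HB6→ 6 + 3 —bump→ 7 + 3 = 10 —(−1)→ 9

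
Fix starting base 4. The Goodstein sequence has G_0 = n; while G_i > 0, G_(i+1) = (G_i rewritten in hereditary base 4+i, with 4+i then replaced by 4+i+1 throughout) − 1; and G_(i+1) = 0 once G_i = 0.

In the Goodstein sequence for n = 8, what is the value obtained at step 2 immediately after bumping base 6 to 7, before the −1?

step 0: 8 = 2·4; sub 5 for 4: 2·5; = 10; G_1 = 10−1 = 9
step 1: 9 = 5 + 4; sub 6 for 5: 6 + 4; = 10; G_2 = 10−1 = 9
step 2: 9 = 6 + 3; sub 7 for 6: 7 + 3; = 10; G_3 = 10−1 = 9

10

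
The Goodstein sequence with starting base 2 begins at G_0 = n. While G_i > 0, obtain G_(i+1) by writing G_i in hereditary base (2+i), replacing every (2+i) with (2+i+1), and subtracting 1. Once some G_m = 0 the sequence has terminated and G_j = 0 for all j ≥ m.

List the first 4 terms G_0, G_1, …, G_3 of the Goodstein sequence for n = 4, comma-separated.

G_0 = 4. HB_2(4) = 2^2. Bump = 27. G_1 = 26.
G_1 = 26. HB_3(26) = 2·3^2 + 2·3 + 2. Bump = 42. G_2 = 41.
G_2 = 41. HB_4(41) = 2·4^2 + 2·4 + 1. Bump = 61. G_3 = 60.

4, 26, 41, 60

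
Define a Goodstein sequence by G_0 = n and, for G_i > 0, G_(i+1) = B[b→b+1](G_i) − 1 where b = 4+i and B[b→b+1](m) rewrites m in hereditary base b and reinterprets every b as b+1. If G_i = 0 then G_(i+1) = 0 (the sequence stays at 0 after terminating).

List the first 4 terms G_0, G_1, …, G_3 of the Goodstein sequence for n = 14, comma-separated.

14, 16, 18, 20

(0) 14|_4 = 3·4 + 2 ↦ 3·5 + 2|_5 = 17 ⇒ 16
(1) 16|_5 = 3·5 + 1 ↦ 3·6 + 1|_6 = 19 ⇒ 18
(2) 18|_6 = 3·6 ↦ 3·7|_7 = 21 ⇒ 20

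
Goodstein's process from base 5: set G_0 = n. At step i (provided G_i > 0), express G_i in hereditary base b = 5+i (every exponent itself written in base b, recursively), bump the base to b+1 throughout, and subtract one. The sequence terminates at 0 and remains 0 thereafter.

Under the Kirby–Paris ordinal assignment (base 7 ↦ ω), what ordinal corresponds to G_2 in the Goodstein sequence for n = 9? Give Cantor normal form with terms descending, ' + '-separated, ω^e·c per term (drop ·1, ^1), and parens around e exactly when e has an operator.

G_0 = 9. HB_5(9) = 5 + 4. Bump = 10. G_1 = 9.
G_1 = 9. HB_6(9) = 6 + 3. Bump = 10. G_2 = 9.
G_2 = 9. HB_7(9) = 7 + 2. Bump = 10. G_3 = 9.

ω + 2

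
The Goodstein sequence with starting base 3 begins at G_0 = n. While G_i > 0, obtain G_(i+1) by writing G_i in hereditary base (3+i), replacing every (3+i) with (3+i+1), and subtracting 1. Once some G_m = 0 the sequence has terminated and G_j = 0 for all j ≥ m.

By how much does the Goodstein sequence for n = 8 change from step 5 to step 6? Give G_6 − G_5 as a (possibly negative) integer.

0

[0] 8 ≡ 2·3 + 2 (base 3). Lift 4: 10. −1: 9.
[1] 9 ≡ 2·4 + 1 (base 4). Lift 5: 11. −1: 10.
[2] 10 ≡ 2·5 (base 5). Lift 6: 12. −1: 11.
[3] 11 ≡ 6 + 5 (base 6). Lift 7: 12. −1: 11.
[4] 11 ≡ 7 + 4 (base 7). Lift 8: 12. −1: 11.
[5] 11 ≡ 8 + 3 (base 8). Lift 9: 12. −1: 11.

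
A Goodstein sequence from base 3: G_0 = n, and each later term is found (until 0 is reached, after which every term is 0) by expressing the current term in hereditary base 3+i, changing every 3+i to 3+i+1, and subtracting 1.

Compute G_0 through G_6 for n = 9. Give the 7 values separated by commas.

base 3: 9 = 3^2; at 4: 4^2 = 16; next = 15
base 4: 15 = 3·4 + 3; at 5: 3·5 + 3 = 18; next = 17
base 5: 17 = 3·5 + 2; at 6: 3·6 + 2 = 20; next = 19
base 6: 19 = 3·6 + 1; at 7: 3·7 + 1 = 22; next = 21
base 7: 21 = 3·7; at 8: 3·8 = 24; next = 23
base 8: 23 = 2·8 + 7; at 9: 2·9 + 7 = 25; next = 24

9, 15, 17, 19, 21, 23, 24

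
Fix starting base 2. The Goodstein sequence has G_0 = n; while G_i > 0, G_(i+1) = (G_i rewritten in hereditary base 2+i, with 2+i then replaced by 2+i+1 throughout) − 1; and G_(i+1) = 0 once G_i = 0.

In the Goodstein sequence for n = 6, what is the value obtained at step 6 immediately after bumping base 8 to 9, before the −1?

(0) 6|_2 = 2^2 + 2 ↦ 3^3 + 3|_3 = 30 ⇒ 29
(1) 29|_3 = 3^3 + 2 ↦ 4^4 + 2|_4 = 258 ⇒ 257
(2) 257|_4 = 4^4 + 1 ↦ 5^5 + 1|_5 = 3126 ⇒ 3125
(3) 3125|_5 = 5^5 ↦ 6^6|_6 = 46656 ⇒ 46655
(4) 46655|_6 = 5·6^5 + 5·6^4 + 5·6^3 + 5·6^2 + 5·6 + 5 ↦ 5·7^5 + 5·7^4 + 5·7^3 + 5·7^2 + 5·7 + 5|_7 = 98040 ⇒ 98039
(5) 98039|_7 = 5·7^5 + 5·7^4 + 5·7^3 + 5·7^2 + 5·7 + 4 ↦ 5·8^5 + 5·8^4 + 5·8^3 + 5·8^2 + 5·8 + 4|_8 = 187244 ⇒ 187243
(6) 187243|_8 = 5·8^5 + 5·8^4 + 5·8^3 + 5·8^2 + 5·8 + 3 ↦ 5·9^5 + 5·9^4 + 5·9^3 + 5·9^2 + 5·9 + 3|_9 = 332148 ⇒ 332147

332148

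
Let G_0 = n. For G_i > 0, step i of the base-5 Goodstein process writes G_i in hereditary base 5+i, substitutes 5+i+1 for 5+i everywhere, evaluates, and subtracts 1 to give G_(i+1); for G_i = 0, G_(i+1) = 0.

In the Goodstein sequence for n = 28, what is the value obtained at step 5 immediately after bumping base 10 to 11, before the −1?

[0] 28 ≡ 5^2 + 3 (base 5). Lift 6: 39. −1: 38.
[1] 38 ≡ 6^2 + 2 (base 6). Lift 7: 51. −1: 50.
[2] 50 ≡ 7^2 + 1 (base 7). Lift 8: 65. −1: 64.
[3] 64 ≡ 8^2 (base 8). Lift 9: 81. −1: 80.
[4] 80 ≡ 8·9 + 8 (base 9). Lift 10: 88. −1: 87.
[5] 87 ≡ 8·10 + 7 (base 10). Lift 11: 95. −1: 94.

95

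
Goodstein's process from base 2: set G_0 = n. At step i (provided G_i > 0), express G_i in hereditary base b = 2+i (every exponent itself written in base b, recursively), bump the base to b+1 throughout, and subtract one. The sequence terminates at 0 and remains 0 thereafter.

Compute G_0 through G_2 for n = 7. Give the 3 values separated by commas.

step 0: 7 = 2^2 + 2 + 1; sub 3 for 2: 3^3 + 3 + 1; = 31; G_1 = 31−1 = 30
step 1: 30 = 3^3 + 3; sub 4 for 3: 4^4 + 4; = 260; G_2 = 260−1 = 259

7, 30, 259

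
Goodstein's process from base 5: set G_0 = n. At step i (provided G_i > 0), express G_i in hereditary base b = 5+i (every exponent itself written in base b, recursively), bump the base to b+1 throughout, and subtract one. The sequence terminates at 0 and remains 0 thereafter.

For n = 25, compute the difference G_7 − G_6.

4

base 5: 25 = 5^2; at 6: 6^2 = 36; next = 35
base 6: 35 = 5·6 + 5; at 7: 5·7 + 5 = 40; next = 39
base 7: 39 = 5·7 + 4; at 8: 5·8 + 4 = 44; next = 43
base 8: 43 = 5·8 + 3; at 9: 5·9 + 3 = 48; next = 47
base 9: 47 = 5·9 + 2; at 10: 5·10 + 2 = 52; next = 51
base 10: 51 = 5·10 + 1; at 11: 5·11 + 1 = 56; next = 55
base 11: 55 = 5·11; at 12: 5·12 = 60; next = 59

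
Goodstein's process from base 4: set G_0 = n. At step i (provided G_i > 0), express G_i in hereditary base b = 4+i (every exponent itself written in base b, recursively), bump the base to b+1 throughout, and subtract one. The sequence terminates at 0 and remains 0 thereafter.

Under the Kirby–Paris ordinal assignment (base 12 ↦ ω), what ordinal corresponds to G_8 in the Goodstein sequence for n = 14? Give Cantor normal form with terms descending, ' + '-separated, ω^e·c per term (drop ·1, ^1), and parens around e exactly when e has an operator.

ω·2 + 1

step 0: 14 = 3·4 + 2; sub 5 for 4: 3·5 + 2; = 17; G_1 = 17−1 = 16
step 1: 16 = 3·5 + 1; sub 6 for 5: 3·6 + 1; = 19; G_2 = 19−1 = 18
step 2: 18 = 3·6; sub 7 for 6: 3·7; = 21; G_3 = 21−1 = 20
step 3: 20 = 2·7 + 6; sub 8 for 7: 2·8 + 6; = 22; G_4 = 22−1 = 21
step 4: 21 = 2·8 + 5; sub 9 for 8: 2·9 + 5; = 23; G_5 = 23−1 = 22
step 5: 22 = 2·9 + 4; sub 10 for 9: 2·10 + 4; = 24; G_6 = 24−1 = 23
step 6: 23 = 2·10 + 3; sub 11 for 10: 2·11 + 3; = 25; G_7 = 25−1 = 24
step 7: 24 = 2·11 + 2; sub 12 for 11: 2·12 + 2; = 26; G_8 = 26−1 = 25
step 8: 25 = 2·12 + 1; sub 13 for 12: 2·13 + 1; = 27; G_9 = 27−1 = 26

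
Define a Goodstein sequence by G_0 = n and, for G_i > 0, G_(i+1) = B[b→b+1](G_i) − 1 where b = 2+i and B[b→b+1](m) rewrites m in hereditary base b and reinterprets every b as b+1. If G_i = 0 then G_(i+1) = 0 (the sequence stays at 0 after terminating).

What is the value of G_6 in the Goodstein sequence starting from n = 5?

G_0 = 5. HB_2(5) = 2^2 + 1. Bump = 28. G_1 = 27.
G_1 = 27. HB_3(27) = 3^3. Bump = 256. G_2 = 255.
G_2 = 255. HB_4(255) = 3·4^3 + 3·4^2 + 3·4 + 3. Bump = 468. G_3 = 467.
G_3 = 467. HB_5(467) = 3·5^3 + 3·5^2 + 3·5 + 2. Bump = 776. G_4 = 775.
G_4 = 775. HB_6(775) = 3·6^3 + 3·6^2 + 3·6 + 1. Bump = 1198. G_5 = 1197.
G_5 = 1197. HB_7(1197) = 3·7^3 + 3·7^2 + 3·7. Bump = 1752. G_6 = 1751.

1751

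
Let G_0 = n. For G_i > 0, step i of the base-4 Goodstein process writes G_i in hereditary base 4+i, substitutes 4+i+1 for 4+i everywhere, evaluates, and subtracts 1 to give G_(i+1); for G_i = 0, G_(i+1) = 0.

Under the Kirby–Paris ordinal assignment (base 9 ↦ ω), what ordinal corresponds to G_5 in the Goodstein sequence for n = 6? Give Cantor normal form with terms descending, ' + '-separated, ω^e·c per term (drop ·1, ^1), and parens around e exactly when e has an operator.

base 4: 6 = 4 + 2; at 5: 5 + 2 = 7; next = 6
base 5: 6 = 5 + 1; at 6: 6 + 1 = 7; next = 6
base 6: 6 = 6; at 7: 7 = 7; next = 6
base 7: 6 = 6; at 8: 6 = 6; next = 5
base 8: 5 = 5; at 9: 5 = 5; next = 4
base 9: 4 = 4; at 10: 4 = 4; next = 3

4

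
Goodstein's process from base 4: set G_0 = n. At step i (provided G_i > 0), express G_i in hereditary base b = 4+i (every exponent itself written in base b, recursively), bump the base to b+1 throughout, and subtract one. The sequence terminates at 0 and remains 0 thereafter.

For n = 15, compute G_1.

17

i=0: 15 = 3·4 + 3 (b=4); 4→5: 3·5 + 3 = 18; 18−1 = 17
i=1: 17 = 3·5 + 2 (b=5); 5→6: 3·6 + 2 = 20; 20−1 = 19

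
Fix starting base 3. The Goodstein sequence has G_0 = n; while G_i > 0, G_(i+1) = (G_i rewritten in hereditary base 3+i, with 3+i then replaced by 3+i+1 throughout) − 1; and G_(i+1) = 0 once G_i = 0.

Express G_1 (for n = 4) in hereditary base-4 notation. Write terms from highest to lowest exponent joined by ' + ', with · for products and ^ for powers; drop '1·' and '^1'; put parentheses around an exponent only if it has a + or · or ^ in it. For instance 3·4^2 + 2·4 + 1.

step 0: 4 = 3 + 1; sub 4 for 3: 4 + 1; = 5; G_1 = 5−1 = 4
step 1: 4 = 4; sub 5 for 4: 5; = 5; G_2 = 5−1 = 4

4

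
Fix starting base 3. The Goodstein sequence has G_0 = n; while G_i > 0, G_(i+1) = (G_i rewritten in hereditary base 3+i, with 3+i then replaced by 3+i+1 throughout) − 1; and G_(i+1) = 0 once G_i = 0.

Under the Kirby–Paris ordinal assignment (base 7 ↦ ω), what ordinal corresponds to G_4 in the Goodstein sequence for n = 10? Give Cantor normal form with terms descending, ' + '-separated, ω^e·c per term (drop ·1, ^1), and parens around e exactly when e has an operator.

(0) 10|_3 = 3^2 + 1 ↦ 4^2 + 1|_4 = 17 ⇒ 16
(1) 16|_4 = 4^2 ↦ 5^2|_5 = 25 ⇒ 24
(2) 24|_5 = 4·5 + 4 ↦ 4·6 + 4|_6 = 28 ⇒ 27
(3) 27|_6 = 4·6 + 3 ↦ 4·7 + 3|_7 = 31 ⇒ 30
(4) 30|_7 = 4·7 + 2 ↦ 4·8 + 2|_8 = 34 ⇒ 33

ω·4 + 2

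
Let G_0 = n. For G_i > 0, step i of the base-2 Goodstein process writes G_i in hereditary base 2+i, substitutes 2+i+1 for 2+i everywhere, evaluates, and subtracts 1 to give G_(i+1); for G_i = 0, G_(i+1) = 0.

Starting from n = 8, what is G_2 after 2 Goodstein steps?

(0) 8|_2 = 2^(2 + 1) ↦ 3^(3 + 1)|_3 = 81 ⇒ 80
(1) 80|_3 = 2·3^3 + 2·3^2 + 2·3 + 2 ↦ 2·4^4 + 2·4^2 + 2·4 + 2|_4 = 554 ⇒ 553
(2) 553|_4 = 2·4^4 + 2·4^2 + 2·4 + 1 ↦ 2·5^5 + 2·5^2 + 2·5 + 1|_5 = 6311 ⇒ 6310

553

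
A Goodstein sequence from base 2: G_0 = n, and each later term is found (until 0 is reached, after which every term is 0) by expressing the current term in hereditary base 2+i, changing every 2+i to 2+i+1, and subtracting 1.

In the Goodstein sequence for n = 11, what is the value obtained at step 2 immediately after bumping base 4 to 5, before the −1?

15628

step 0: 11 = 2^(2 + 1) + 2 + 1; sub 3 for 2: 3^(3 + 1) + 3 + 1; = 85; G_1 = 85−1 = 84
step 1: 84 = 3^(3 + 1) + 3; sub 4 for 3: 4^(4 + 1) + 4; = 1028; G_2 = 1028−1 = 1027
step 2: 1027 = 4^(4 + 1) + 3; sub 5 for 4: 5^(5 + 1) + 3; = 15628; G_3 = 15628−1 = 15627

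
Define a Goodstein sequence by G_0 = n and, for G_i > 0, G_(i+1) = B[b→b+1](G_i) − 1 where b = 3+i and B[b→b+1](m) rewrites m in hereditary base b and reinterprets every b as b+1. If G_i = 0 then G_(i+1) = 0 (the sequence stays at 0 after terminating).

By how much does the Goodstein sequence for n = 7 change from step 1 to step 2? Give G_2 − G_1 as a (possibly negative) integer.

1

G_0=7  [base 3] 2·3 + 1  →[3↦4]→  2·4 + 1 = 9  −1 ⇒ G_1=8
G_1=8  [base 4] 2·4  →[4↦5]→  2·5 = 10  −1 ⇒ G_2=9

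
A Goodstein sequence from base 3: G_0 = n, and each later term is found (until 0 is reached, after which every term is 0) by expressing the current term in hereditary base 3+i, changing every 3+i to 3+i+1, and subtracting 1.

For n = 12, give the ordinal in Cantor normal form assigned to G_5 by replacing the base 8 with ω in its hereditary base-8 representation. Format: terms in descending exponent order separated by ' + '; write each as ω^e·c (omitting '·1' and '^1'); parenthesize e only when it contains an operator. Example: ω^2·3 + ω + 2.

step 0: 12 = 3^2 + 3; sub 4 for 3: 4^2 + 4; = 20; G_1 = 20−1 = 19
step 1: 19 = 4^2 + 3; sub 5 for 4: 5^2 + 3; = 28; G_2 = 28−1 = 27
step 2: 27 = 5^2 + 2; sub 6 for 5: 6^2 + 2; = 38; G_3 = 38−1 = 37
step 3: 37 = 6^2 + 1; sub 7 for 6: 7^2 + 1; = 50; G_4 = 50−1 = 49
step 4: 49 = 7^2; sub 8 for 7: 8^2; = 64; G_5 = 64−1 = 63
step 5: 63 = 7·8 + 7; sub 9 for 8: 7·9 + 7; = 70; G_6 = 70−1 = 69

ω·7 + 7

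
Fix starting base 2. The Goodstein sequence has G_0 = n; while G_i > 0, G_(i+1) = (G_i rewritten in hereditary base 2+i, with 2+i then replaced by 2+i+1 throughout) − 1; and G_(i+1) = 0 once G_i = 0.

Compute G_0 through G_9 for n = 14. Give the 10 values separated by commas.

G_0=14  [base 2] 2^(2 + 1) + 2^2 + 2  →[2↦3]→  3^(3 + 1) + 3^3 + 3 = 111  −1 ⇒ G_1=110
G_1=110  [base 3] 3^(3 + 1) + 3^3 + 2  →[3↦4]→  4^(4 + 1) + 4^4 + 2 = 1282  −1 ⇒ G_2=1281
G_2=1281  [base 4] 4^(4 + 1) + 4^4 + 1  →[4↦5]→  5^(5 + 1) + 5^5 + 1 = 18751  −1 ⇒ G_3=18750
G_3=18750  [base 5] 5^(5 + 1) + 5^5  →[5↦6]→  6^(6 + 1) + 6^6 = 326592  −1 ⇒ G_4=326591
G_4=326591  [base 6] 6^(6 + 1) + 5·6^5 + 5·6^4 + 5·6^3 + 5·6^2 + 5·6 + 5  →[6↦7]→  7^(7 + 1) + 5·7^5 + 5·7^4 + 5·7^3 + 5·7^2 + 5·7 + 5 = 5862841  −1 ⇒ G_5=5862840
G_5=5862840  [base 7] 7^(7 + 1) + 5·7^5 + 5·7^4 + 5·7^3 + 5·7^2 + 5·7 + 4  →[7↦8]→  8^(8 + 1) + 5·8^5 + 5·8^4 + 5·8^3 + 5·8^2 + 5·8 + 4 = 134404972  −1 ⇒ G_6=134404971
G_6=134404971  [base 8] 8^(8 + 1) + 5·8^5 + 5·8^4 + 5·8^3 + 5·8^2 + 5·8 + 3  →[8↦9]→  9^(9 + 1) + 5·9^5 + 5·9^4 + 5·9^3 + 5·9^2 + 5·9 + 3 = 3487116549  −1 ⇒ G_7=3487116548
G_7=3487116548  [base 9] 9^(9 + 1) + 5·9^5 + 5·9^4 + 5·9^3 + 5·9^2 + 5·9 + 2  →[9↦10]→  10^(10 + 1) + 5·10^5 + 5·10^4 + 5·10^3 + 5·10^2 + 5·10 + 2 = 100000555552  −1 ⇒ G_8=100000555551
G_8=100000555551  [base 10] 10^(10 + 1) + 5·10^5 + 5·10^4 + 5·10^3 + 5·10^2 + 5·10 + 1  →[10↦11]→  11^(11 + 1) + 5·11^5 + 5·11^4 + 5·11^3 + 5·11^2 + 5·11 + 1 = 3138429262497  −1 ⇒ G_9=3138429262496

14, 110, 1281, 18750, 326591, 5862840, 134404971, 3487116548, 100000555551, 3138429262496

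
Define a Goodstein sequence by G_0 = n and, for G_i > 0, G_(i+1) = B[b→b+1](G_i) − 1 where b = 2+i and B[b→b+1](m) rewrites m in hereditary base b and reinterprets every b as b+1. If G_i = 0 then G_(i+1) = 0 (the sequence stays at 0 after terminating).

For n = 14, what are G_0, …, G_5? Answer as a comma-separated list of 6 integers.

i=0: 14 = 2^(2 + 1) + 2^2 + 2 (b=2); 2→3: 3^(3 + 1) + 3^3 + 3 = 111; 111−1 = 110
i=1: 110 = 3^(3 + 1) + 3^3 + 2 (b=3); 3→4: 4^(4 + 1) + 4^4 + 2 = 1282; 1282−1 = 1281
i=2: 1281 = 4^(4 + 1) + 4^4 + 1 (b=4); 4→5: 5^(5 + 1) + 5^5 + 1 = 18751; 18751−1 = 18750
i=3: 18750 = 5^(5 + 1) + 5^5 (b=5); 5→6: 6^(6 + 1) + 6^6 = 326592; 326592−1 = 326591
i=4: 326591 = 6^(6 + 1) + 5·6^5 + 5·6^4 + 5·6^3 + 5·6^2 + 5·6 + 5 (b=6); 6→7: 7^(7 + 1) + 5·7^5 + 5·7^4 + 5·7^3 + 5·7^2 + 5·7 + 5 = 5862841; 5862841−1 = 5862840

14, 110, 1281, 18750, 326591, 5862840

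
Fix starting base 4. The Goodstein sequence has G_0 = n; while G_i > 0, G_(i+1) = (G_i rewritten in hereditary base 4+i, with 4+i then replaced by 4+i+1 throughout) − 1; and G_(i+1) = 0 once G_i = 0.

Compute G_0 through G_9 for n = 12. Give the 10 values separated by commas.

base 4: 12 = 3·4; at 5: 3·5 = 15; next = 14
base 5: 14 = 2·5 + 4; at 6: 2·6 + 4 = 16; next = 15
base 6: 15 = 2·6 + 3; at 7: 2·7 + 3 = 17; next = 16
base 7: 16 = 2·7 + 2; at 8: 2·8 + 2 = 18; next = 17
base 8: 17 = 2·8 + 1; at 9: 2·9 + 1 = 19; next = 18
base 9: 18 = 2·9; at 10: 2·10 = 20; next = 19
base 10: 19 = 10 + 9; at 11: 11 + 9 = 20; next = 19
base 11: 19 = 11 + 8; at 12: 12 + 8 = 20; next = 19
base 12: 19 = 12 + 7; at 13: 13 + 7 = 20; next = 19

12, 14, 15, 16, 17, 18, 19, 19, 19, 19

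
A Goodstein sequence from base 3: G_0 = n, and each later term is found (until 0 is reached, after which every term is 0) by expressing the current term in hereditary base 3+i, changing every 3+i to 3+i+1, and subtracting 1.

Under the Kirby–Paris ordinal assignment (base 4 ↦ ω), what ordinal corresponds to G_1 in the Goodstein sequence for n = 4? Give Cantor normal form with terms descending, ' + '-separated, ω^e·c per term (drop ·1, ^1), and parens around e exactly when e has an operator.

ω

base 3: 4 = 3 + 1; at 4: 4 + 1 = 5; next = 4
base 4: 4 = 4; at 5: 5 = 5; next = 4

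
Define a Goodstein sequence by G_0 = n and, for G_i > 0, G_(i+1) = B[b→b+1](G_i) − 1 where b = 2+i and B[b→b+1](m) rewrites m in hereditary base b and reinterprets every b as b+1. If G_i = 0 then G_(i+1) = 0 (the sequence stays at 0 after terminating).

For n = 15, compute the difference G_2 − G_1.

1172

base 2: 15 = 2^(2 + 1) + 2^2 + 2 + 1; at 3: 3^(3 + 1) + 3^3 + 3 + 1 = 112; next = 111
base 3: 111 = 3^(3 + 1) + 3^3 + 3; at 4: 4^(4 + 1) + 4^4 + 4 = 1284; next = 1283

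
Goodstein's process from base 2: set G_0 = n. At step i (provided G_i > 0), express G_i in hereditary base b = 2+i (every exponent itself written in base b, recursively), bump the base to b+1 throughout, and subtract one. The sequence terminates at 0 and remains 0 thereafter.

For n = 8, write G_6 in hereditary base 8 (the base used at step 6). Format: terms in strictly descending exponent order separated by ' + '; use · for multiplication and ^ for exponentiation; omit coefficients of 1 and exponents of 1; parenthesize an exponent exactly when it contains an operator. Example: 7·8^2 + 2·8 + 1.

(0) 8|_2 = 2^(2 + 1) ↦ 3^(3 + 1)|_3 = 81 ⇒ 80
(1) 80|_3 = 2·3^3 + 2·3^2 + 2·3 + 2 ↦ 2·4^4 + 2·4^2 + 2·4 + 2|_4 = 554 ⇒ 553
(2) 553|_4 = 2·4^4 + 2·4^2 + 2·4 + 1 ↦ 2·5^5 + 2·5^2 + 2·5 + 1|_5 = 6311 ⇒ 6310
(3) 6310|_5 = 2·5^5 + 2·5^2 + 2·5 ↦ 2·6^6 + 2·6^2 + 2·6|_6 = 93396 ⇒ 93395
(4) 93395|_6 = 2·6^6 + 2·6^2 + 6 + 5 ↦ 2·7^7 + 2·7^2 + 7 + 5|_7 = 1647196 ⇒ 1647195
(5) 1647195|_7 = 2·7^7 + 2·7^2 + 7 + 4 ↦ 2·8^8 + 2·8^2 + 8 + 4|_8 = 33554572 ⇒ 33554571
(6) 33554571|_8 = 2·8^8 + 2·8^2 + 8 + 3 ↦ 2·9^9 + 2·9^2 + 9 + 3|_9 = 774841152 ⇒ 774841151

2·8^8 + 2·8^2 + 8 + 3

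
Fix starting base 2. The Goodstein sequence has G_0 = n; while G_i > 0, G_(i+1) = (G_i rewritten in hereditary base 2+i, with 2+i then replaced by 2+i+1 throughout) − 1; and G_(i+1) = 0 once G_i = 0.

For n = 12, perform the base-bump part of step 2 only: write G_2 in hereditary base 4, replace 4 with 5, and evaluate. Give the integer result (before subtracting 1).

15686

G_0=12  [base 2] 2^(2 + 1) + 2^2  →[2↦3]→  3^(3 + 1) + 3^3 = 108  −1 ⇒ G_1=107
G_1=107  [base 3] 3^(3 + 1) + 2·3^2 + 2·3 + 2  →[3↦4]→  4^(4 + 1) + 2·4^2 + 2·4 + 2 = 1066  −1 ⇒ G_2=1065
G_2=1065  [base 4] 4^(4 + 1) + 2·4^2 + 2·4 + 1  →[4↦5]→  5^(5 + 1) + 2·5^2 + 2·5 + 1 = 15686  −1 ⇒ G_3=15685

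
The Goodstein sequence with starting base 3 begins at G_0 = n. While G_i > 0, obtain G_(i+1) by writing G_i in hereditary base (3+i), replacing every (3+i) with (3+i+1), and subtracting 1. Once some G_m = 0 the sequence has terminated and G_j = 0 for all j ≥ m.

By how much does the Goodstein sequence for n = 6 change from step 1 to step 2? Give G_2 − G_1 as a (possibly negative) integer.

0

step 0: 6 = 2·3; sub 4 for 3: 2·4; = 8; G_1 = 8−1 = 7
step 1: 7 = 4 + 3; sub 5 for 4: 5 + 3; = 8; G_2 = 8−1 = 7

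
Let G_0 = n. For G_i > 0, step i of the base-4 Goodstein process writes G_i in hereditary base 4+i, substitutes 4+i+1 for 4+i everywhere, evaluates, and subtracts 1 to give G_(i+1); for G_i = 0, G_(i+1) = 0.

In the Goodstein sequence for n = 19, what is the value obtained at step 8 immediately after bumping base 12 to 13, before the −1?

94

i=0: 19 = 4^2 + 3 (b=4); 4→5: 5^2 + 3 = 28; 28−1 = 27
i=1: 27 = 5^2 + 2 (b=5); 5→6: 6^2 + 2 = 38; 38−1 = 37
i=2: 37 = 6^2 + 1 (b=6); 6→7: 7^2 + 1 = 50; 50−1 = 49
i=3: 49 = 7^2 (b=7); 7→8: 8^2 = 64; 64−1 = 63
i=4: 63 = 7·8 + 7 (b=8); 8→9: 7·9 + 7 = 70; 70−1 = 69
i=5: 69 = 7·9 + 6 (b=9); 9→10: 7·10 + 6 = 76; 76−1 = 75
i=6: 75 = 7·10 + 5 (b=10); 10→11: 7·11 + 5 = 82; 82−1 = 81
i=7: 81 = 7·11 + 4 (b=11); 11→12: 7·12 + 4 = 88; 88−1 = 87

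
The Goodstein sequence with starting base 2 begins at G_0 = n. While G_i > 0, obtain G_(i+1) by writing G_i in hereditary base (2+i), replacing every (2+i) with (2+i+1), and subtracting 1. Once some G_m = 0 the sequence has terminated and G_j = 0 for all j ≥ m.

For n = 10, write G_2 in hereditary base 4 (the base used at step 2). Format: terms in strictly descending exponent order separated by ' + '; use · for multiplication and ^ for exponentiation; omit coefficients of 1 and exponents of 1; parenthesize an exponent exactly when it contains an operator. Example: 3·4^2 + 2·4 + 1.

G_0=10  [base 2] 2^(2 + 1) + 2  →[2↦3]→  3^(3 + 1) + 3 = 84  −1 ⇒ G_1=83
G_1=83  [base 3] 3^(3 + 1) + 2  →[3↦4]→  4^(4 + 1) + 2 = 1026  −1 ⇒ G_2=1025
G_2=1025  [base 4] 4^(4 + 1) + 1  →[4↦5]→  5^(5 + 1) + 1 = 15626  −1 ⇒ G_3=15625

4^(4 + 1) + 1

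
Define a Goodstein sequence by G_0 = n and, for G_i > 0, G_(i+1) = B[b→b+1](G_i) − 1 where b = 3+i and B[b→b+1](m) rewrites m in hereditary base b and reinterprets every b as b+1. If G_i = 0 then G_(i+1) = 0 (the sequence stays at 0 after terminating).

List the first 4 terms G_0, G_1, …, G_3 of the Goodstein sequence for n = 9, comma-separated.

9, 15, 17, 19

9 —HB3→ 3^2 —bump→ 4^2 = 16 —(−1)→ 15
15 —HB4→ 3·4 + 3 —bump→ 3·5 + 3 = 18 —(−1)→ 17
17 —HB5→ 3·5 + 2 —bump→ 3·6 + 2 = 20 —(−1)→ 19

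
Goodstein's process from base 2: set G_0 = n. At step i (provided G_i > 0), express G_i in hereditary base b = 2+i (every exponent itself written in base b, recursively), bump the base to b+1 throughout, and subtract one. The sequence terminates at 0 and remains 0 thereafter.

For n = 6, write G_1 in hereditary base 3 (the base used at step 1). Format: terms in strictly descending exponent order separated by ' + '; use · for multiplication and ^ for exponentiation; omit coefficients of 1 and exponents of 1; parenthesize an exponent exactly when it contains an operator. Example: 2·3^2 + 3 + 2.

3^3 + 2

G_0 = 6. HB_2(6) = 2^2 + 2. Bump = 30. G_1 = 29.
G_1 = 29. HB_3(29) = 3^3 + 2. Bump = 258. G_2 = 257.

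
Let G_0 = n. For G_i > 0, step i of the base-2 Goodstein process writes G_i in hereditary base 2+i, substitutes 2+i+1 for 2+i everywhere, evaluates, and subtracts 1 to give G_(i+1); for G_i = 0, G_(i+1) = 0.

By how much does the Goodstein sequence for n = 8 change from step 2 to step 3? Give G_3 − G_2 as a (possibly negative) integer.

5757

base 2: 8 = 2^(2 + 1); at 3: 3^(3 + 1) = 81; next = 80
base 3: 80 = 2·3^3 + 2·3^2 + 2·3 + 2; at 4: 2·4^4 + 2·4^2 + 2·4 + 2 = 554; next = 553
base 4: 553 = 2·4^4 + 2·4^2 + 2·4 + 1; at 5: 2·5^5 + 2·5^2 + 2·5 + 1 = 6311; next = 6310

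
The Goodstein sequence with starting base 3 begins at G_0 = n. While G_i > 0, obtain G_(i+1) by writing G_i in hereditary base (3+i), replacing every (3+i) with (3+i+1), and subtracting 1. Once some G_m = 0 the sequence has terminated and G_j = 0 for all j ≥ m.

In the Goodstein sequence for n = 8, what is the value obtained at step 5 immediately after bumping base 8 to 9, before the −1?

G_0=8  [base 3] 2·3 + 2  →[3↦4]→  2·4 + 2 = 10  −1 ⇒ G_1=9
G_1=9  [base 4] 2·4 + 1  →[4↦5]→  2·5 + 1 = 11  −1 ⇒ G_2=10
G_2=10  [base 5] 2·5  →[5↦6]→  2·6 = 12  −1 ⇒ G_3=11
G_3=11  [base 6] 6 + 5  →[6↦7]→  7 + 5 = 12  −1 ⇒ G_4=11
G_4=11  [base 7] 7 + 4  →[7↦8]→  8 + 4 = 12  −1 ⇒ G_5=11
G_5=11  [base 8] 8 + 3  →[8↦9]→  9 + 3 = 12  −1 ⇒ G_6=11

12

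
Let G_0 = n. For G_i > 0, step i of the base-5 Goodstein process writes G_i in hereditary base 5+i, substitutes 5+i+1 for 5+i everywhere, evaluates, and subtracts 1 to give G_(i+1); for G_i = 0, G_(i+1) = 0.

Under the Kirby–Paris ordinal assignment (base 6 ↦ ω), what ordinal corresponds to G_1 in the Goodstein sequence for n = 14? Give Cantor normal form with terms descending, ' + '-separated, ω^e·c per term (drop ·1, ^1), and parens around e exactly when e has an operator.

ω·2 + 3

14 —HB5→ 2·5 + 4 —bump→ 2·6 + 4 = 16 —(−1)→ 15
15 —HB6→ 2·6 + 3 —bump→ 2·7 + 3 = 17 —(−1)→ 16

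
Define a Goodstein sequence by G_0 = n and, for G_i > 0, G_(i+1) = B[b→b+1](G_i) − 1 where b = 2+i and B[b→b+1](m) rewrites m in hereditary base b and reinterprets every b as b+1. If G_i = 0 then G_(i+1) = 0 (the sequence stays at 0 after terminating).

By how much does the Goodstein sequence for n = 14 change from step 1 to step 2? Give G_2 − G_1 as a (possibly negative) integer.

G_0 = 14. HB_2(14) = 2^(2 + 1) + 2^2 + 2. Bump = 111. G_1 = 110.
G_1 = 110. HB_3(110) = 3^(3 + 1) + 3^3 + 2. Bump = 1282. G_2 = 1281.

1171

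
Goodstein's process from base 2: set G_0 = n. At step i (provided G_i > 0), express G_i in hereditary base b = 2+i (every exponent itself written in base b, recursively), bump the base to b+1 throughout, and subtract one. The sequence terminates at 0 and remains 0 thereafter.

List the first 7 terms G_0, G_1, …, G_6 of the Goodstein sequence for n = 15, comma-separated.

[0] 15 ≡ 2^(2 + 1) + 2^2 + 2 + 1 (base 2). Lift 3: 112. −1: 111.
[1] 111 ≡ 3^(3 + 1) + 3^3 + 3 (base 3). Lift 4: 1284. −1: 1283.
[2] 1283 ≡ 4^(4 + 1) + 4^4 + 3 (base 4). Lift 5: 18753. −1: 18752.
[3] 18752 ≡ 5^(5 + 1) + 5^5 + 2 (base 5). Lift 6: 326594. −1: 326593.
[4] 326593 ≡ 6^(6 + 1) + 6^6 + 1 (base 6). Lift 7: 6588345. −1: 6588344.
[5] 6588344 ≡ 7^(7 + 1) + 7^7 (base 7). Lift 8: 150994944. −1: 150994943.

15, 111, 1283, 18752, 326593, 6588344, 150994943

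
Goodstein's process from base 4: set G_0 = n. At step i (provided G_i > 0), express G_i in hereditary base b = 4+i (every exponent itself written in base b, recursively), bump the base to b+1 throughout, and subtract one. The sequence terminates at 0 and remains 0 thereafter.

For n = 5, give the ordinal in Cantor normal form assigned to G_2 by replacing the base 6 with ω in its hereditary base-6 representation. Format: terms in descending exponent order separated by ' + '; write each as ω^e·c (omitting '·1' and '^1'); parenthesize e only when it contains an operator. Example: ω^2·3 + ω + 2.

G_0=5  [base 4] 4 + 1  →[4↦5]→  5 + 1 = 6  −1 ⇒ G_1=5
G_1=5  [base 5] 5  →[5↦6]→  6 = 6  −1 ⇒ G_2=5
G_2=5  [base 6] 5  →[6↦7]→  5 = 5  −1 ⇒ G_3=4

5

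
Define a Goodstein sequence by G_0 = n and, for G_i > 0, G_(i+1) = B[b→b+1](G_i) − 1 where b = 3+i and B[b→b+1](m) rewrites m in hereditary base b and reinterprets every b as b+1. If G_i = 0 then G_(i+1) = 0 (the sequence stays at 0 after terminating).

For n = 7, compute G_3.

step 0: 7 = 2·3 + 1; sub 4 for 3: 2·4 + 1; = 9; G_1 = 9−1 = 8
step 1: 8 = 2·4; sub 5 for 4: 2·5; = 10; G_2 = 10−1 = 9
step 2: 9 = 5 + 4; sub 6 for 5: 6 + 4; = 10; G_3 = 10−1 = 9
step 3: 9 = 6 + 3; sub 7 for 6: 7 + 3; = 10; G_4 = 10−1 = 9

9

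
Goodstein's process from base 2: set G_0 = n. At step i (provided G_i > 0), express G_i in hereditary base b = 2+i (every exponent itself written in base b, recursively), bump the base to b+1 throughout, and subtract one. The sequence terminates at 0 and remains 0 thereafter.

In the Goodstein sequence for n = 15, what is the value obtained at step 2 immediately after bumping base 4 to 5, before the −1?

G_0 = 15. HB_2(15) = 2^(2 + 1) + 2^2 + 2 + 1. Bump = 112. G_1 = 111.
G_1 = 111. HB_3(111) = 3^(3 + 1) + 3^3 + 3. Bump = 1284. G_2 = 1283.
G_2 = 1283. HB_4(1283) = 4^(4 + 1) + 4^4 + 3. Bump = 18753. G_3 = 18752.

18753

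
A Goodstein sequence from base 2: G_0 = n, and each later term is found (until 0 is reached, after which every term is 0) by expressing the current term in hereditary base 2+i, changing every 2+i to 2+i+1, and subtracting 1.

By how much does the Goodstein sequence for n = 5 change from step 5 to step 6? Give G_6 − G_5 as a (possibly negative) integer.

554

5 —HB2→ 2^2 + 1 —bump→ 3^3 + 1 = 28 —(−1)→ 27
27 —HB3→ 3^3 —bump→ 4^4 = 256 —(−1)→ 255
255 —HB4→ 3·4^3 + 3·4^2 + 3·4 + 3 —bump→ 3·5^3 + 3·5^2 + 3·5 + 3 = 468 —(−1)→ 467
467 —HB5→ 3·5^3 + 3·5^2 + 3·5 + 2 —bump→ 3·6^3 + 3·6^2 + 3·6 + 2 = 776 —(−1)→ 775
775 —HB6→ 3·6^3 + 3·6^2 + 3·6 + 1 —bump→ 3·7^3 + 3·7^2 + 3·7 + 1 = 1198 —(−1)→ 1197
1197 —HB7→ 3·7^3 + 3·7^2 + 3·7 —bump→ 3·8^3 + 3·8^2 + 3·8 = 1752 —(−1)→ 1751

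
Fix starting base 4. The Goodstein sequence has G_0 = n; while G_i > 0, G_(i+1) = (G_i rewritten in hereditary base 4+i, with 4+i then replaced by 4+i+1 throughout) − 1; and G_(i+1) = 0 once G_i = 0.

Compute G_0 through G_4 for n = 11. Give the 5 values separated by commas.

base 4: 11 = 2·4 + 3; at 5: 2·5 + 3 = 13; next = 12
base 5: 12 = 2·5 + 2; at 6: 2·6 + 2 = 14; next = 13
base 6: 13 = 2·6 + 1; at 7: 2·7 + 1 = 15; next = 14
base 7: 14 = 2·7; at 8: 2·8 = 16; next = 15

11, 12, 13, 14, 15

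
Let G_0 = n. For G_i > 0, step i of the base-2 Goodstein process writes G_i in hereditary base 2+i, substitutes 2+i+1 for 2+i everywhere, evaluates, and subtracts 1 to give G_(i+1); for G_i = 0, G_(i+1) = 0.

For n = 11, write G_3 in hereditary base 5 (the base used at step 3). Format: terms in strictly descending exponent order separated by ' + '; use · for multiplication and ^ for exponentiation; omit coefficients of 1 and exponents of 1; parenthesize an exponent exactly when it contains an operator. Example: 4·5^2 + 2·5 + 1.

5^(5 + 1) + 2

11 —HB2→ 2^(2 + 1) + 2 + 1 —bump→ 3^(3 + 1) + 3 + 1 = 85 —(−1)→ 84
84 —HB3→ 3^(3 + 1) + 3 —bump→ 4^(4 + 1) + 4 = 1028 —(−1)→ 1027
1027 —HB4→ 4^(4 + 1) + 3 —bump→ 5^(5 + 1) + 3 = 15628 —(−1)→ 15627
15627 —HB5→ 5^(5 + 1) + 2 —bump→ 6^(6 + 1) + 2 = 279938 —(−1)→ 279937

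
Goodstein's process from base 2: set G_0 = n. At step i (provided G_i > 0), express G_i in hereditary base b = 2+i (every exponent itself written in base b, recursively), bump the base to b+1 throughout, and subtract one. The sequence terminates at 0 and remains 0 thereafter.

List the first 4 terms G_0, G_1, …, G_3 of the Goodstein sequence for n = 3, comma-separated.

[0] 3 ≡ 2 + 1 (base 2). Lift 3: 4. −1: 3.
[1] 3 ≡ 3 (base 3). Lift 4: 4. −1: 3.
[2] 3 ≡ 3 (base 4). Lift 5: 3. −1: 2.

3, 3, 3, 2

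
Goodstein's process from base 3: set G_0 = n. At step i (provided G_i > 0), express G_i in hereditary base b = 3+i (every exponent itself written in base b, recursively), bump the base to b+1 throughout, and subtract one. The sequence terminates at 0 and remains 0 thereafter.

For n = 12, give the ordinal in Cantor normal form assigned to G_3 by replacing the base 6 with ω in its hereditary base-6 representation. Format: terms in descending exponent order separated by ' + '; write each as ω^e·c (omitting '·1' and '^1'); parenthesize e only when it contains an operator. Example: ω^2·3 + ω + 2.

step 0: 12 = 3^2 + 3; sub 4 for 3: 4^2 + 4; = 20; G_1 = 20−1 = 19
step 1: 19 = 4^2 + 3; sub 5 for 4: 5^2 + 3; = 28; G_2 = 28−1 = 27
step 2: 27 = 5^2 + 2; sub 6 for 5: 6^2 + 2; = 38; G_3 = 38−1 = 37
step 3: 37 = 6^2 + 1; sub 7 for 6: 7^2 + 1; = 50; G_4 = 50−1 = 49

ω^2 + 1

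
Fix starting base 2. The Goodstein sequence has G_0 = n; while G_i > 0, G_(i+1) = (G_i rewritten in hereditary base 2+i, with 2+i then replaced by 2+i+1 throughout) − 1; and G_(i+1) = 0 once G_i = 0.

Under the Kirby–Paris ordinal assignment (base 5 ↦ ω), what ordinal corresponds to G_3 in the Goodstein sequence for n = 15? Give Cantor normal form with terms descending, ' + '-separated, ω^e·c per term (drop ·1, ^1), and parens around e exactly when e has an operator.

G_0=15  [base 2] 2^(2 + 1) + 2^2 + 2 + 1  →[2↦3]→  3^(3 + 1) + 3^3 + 3 + 1 = 112  −1 ⇒ G_1=111
G_1=111  [base 3] 3^(3 + 1) + 3^3 + 3  →[3↦4]→  4^(4 + 1) + 4^4 + 4 = 1284  −1 ⇒ G_2=1283
G_2=1283  [base 4] 4^(4 + 1) + 4^4 + 3  →[4↦5]→  5^(5 + 1) + 5^5 + 3 = 18753  −1 ⇒ G_3=18752

ω^(ω + 1) + ω^ω + 2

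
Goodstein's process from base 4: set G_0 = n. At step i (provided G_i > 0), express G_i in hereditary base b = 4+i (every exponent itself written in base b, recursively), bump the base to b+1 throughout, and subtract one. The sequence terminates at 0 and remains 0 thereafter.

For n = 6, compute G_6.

3

i=0: 6 = 4 + 2 (b=4); 4→5: 5 + 2 = 7; 7−1 = 6
i=1: 6 = 5 + 1 (b=5); 5→6: 6 + 1 = 7; 7−1 = 6
i=2: 6 = 6 (b=6); 6→7: 7 = 7; 7−1 = 6
i=3: 6 = 6 (b=7); 7→8: 6 = 6; 6−1 = 5
i=4: 5 = 5 (b=8); 8→9: 5 = 5; 5−1 = 4
i=5: 4 = 4 (b=9); 9→10: 4 = 4; 4−1 = 3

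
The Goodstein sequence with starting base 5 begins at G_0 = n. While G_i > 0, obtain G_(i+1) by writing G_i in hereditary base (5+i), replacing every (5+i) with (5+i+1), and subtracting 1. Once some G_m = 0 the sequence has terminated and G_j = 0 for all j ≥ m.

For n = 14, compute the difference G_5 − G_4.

base 5: 14 = 2·5 + 4; at 6: 2·6 + 4 = 16; next = 15
base 6: 15 = 2·6 + 3; at 7: 2·7 + 3 = 17; next = 16
base 7: 16 = 2·7 + 2; at 8: 2·8 + 2 = 18; next = 17
base 8: 17 = 2·8 + 1; at 9: 2·9 + 1 = 19; next = 18
base 9: 18 = 2·9; at 10: 2·10 = 20; next = 19

1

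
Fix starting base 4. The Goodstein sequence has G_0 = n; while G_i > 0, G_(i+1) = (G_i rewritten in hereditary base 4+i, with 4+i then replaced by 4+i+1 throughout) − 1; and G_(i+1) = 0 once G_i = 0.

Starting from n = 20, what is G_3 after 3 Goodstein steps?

G_0 = 20. HB_4(20) = 4^2 + 4. Bump = 30. G_1 = 29.
G_1 = 29. HB_5(29) = 5^2 + 4. Bump = 40. G_2 = 39.
G_2 = 39. HB_6(39) = 6^2 + 3. Bump = 52. G_3 = 51.
G_3 = 51. HB_7(51) = 7^2 + 2. Bump = 66. G_4 = 65.

51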